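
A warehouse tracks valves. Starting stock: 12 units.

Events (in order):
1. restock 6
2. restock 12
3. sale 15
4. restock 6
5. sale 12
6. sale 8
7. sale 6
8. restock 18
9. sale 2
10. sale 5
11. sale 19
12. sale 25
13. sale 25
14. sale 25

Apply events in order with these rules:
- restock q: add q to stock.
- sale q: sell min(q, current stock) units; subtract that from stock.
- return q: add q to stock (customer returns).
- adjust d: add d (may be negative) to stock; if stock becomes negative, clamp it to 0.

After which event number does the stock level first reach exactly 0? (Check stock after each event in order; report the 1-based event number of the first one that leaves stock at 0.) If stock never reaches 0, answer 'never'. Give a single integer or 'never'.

Answer: 7

Derivation:
Processing events:
Start: stock = 12
  Event 1 (restock 6): 12 + 6 = 18
  Event 2 (restock 12): 18 + 12 = 30
  Event 3 (sale 15): sell min(15,30)=15. stock: 30 - 15 = 15. total_sold = 15
  Event 4 (restock 6): 15 + 6 = 21
  Event 5 (sale 12): sell min(12,21)=12. stock: 21 - 12 = 9. total_sold = 27
  Event 6 (sale 8): sell min(8,9)=8. stock: 9 - 8 = 1. total_sold = 35
  Event 7 (sale 6): sell min(6,1)=1. stock: 1 - 1 = 0. total_sold = 36
  Event 8 (restock 18): 0 + 18 = 18
  Event 9 (sale 2): sell min(2,18)=2. stock: 18 - 2 = 16. total_sold = 38
  Event 10 (sale 5): sell min(5,16)=5. stock: 16 - 5 = 11. total_sold = 43
  Event 11 (sale 19): sell min(19,11)=11. stock: 11 - 11 = 0. total_sold = 54
  Event 12 (sale 25): sell min(25,0)=0. stock: 0 - 0 = 0. total_sold = 54
  Event 13 (sale 25): sell min(25,0)=0. stock: 0 - 0 = 0. total_sold = 54
  Event 14 (sale 25): sell min(25,0)=0. stock: 0 - 0 = 0. total_sold = 54
Final: stock = 0, total_sold = 54

First zero at event 7.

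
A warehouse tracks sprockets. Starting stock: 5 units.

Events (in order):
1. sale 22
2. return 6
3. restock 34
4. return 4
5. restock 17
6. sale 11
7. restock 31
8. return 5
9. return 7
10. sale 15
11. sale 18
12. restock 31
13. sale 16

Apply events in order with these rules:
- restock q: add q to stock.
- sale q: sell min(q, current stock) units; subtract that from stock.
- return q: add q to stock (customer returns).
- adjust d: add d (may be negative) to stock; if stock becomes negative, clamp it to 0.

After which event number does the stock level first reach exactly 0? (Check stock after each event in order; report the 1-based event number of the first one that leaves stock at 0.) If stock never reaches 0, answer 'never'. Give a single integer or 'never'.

Processing events:
Start: stock = 5
  Event 1 (sale 22): sell min(22,5)=5. stock: 5 - 5 = 0. total_sold = 5
  Event 2 (return 6): 0 + 6 = 6
  Event 3 (restock 34): 6 + 34 = 40
  Event 4 (return 4): 40 + 4 = 44
  Event 5 (restock 17): 44 + 17 = 61
  Event 6 (sale 11): sell min(11,61)=11. stock: 61 - 11 = 50. total_sold = 16
  Event 7 (restock 31): 50 + 31 = 81
  Event 8 (return 5): 81 + 5 = 86
  Event 9 (return 7): 86 + 7 = 93
  Event 10 (sale 15): sell min(15,93)=15. stock: 93 - 15 = 78. total_sold = 31
  Event 11 (sale 18): sell min(18,78)=18. stock: 78 - 18 = 60. total_sold = 49
  Event 12 (restock 31): 60 + 31 = 91
  Event 13 (sale 16): sell min(16,91)=16. stock: 91 - 16 = 75. total_sold = 65
Final: stock = 75, total_sold = 65

First zero at event 1.

Answer: 1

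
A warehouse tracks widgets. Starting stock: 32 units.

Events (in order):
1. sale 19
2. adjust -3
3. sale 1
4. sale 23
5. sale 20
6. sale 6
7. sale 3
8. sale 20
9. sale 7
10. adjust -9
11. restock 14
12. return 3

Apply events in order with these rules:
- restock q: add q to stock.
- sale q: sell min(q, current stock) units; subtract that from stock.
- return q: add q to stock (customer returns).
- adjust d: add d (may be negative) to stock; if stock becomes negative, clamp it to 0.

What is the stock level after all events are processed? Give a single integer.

Answer: 17

Derivation:
Processing events:
Start: stock = 32
  Event 1 (sale 19): sell min(19,32)=19. stock: 32 - 19 = 13. total_sold = 19
  Event 2 (adjust -3): 13 + -3 = 10
  Event 3 (sale 1): sell min(1,10)=1. stock: 10 - 1 = 9. total_sold = 20
  Event 4 (sale 23): sell min(23,9)=9. stock: 9 - 9 = 0. total_sold = 29
  Event 5 (sale 20): sell min(20,0)=0. stock: 0 - 0 = 0. total_sold = 29
  Event 6 (sale 6): sell min(6,0)=0. stock: 0 - 0 = 0. total_sold = 29
  Event 7 (sale 3): sell min(3,0)=0. stock: 0 - 0 = 0. total_sold = 29
  Event 8 (sale 20): sell min(20,0)=0. stock: 0 - 0 = 0. total_sold = 29
  Event 9 (sale 7): sell min(7,0)=0. stock: 0 - 0 = 0. total_sold = 29
  Event 10 (adjust -9): 0 + -9 = 0 (clamped to 0)
  Event 11 (restock 14): 0 + 14 = 14
  Event 12 (return 3): 14 + 3 = 17
Final: stock = 17, total_sold = 29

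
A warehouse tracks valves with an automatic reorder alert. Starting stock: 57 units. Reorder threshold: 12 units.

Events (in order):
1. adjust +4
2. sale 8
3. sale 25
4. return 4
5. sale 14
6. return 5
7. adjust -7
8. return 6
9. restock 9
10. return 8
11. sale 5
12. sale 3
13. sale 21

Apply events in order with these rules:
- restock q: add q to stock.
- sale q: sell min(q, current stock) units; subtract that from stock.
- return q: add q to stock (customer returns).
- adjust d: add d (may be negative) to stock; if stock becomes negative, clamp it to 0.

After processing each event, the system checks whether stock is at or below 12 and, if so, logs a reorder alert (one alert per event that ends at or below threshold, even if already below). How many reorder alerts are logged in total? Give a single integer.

Processing events:
Start: stock = 57
  Event 1 (adjust +4): 57 + 4 = 61
  Event 2 (sale 8): sell min(8,61)=8. stock: 61 - 8 = 53. total_sold = 8
  Event 3 (sale 25): sell min(25,53)=25. stock: 53 - 25 = 28. total_sold = 33
  Event 4 (return 4): 28 + 4 = 32
  Event 5 (sale 14): sell min(14,32)=14. stock: 32 - 14 = 18. total_sold = 47
  Event 6 (return 5): 18 + 5 = 23
  Event 7 (adjust -7): 23 + -7 = 16
  Event 8 (return 6): 16 + 6 = 22
  Event 9 (restock 9): 22 + 9 = 31
  Event 10 (return 8): 31 + 8 = 39
  Event 11 (sale 5): sell min(5,39)=5. stock: 39 - 5 = 34. total_sold = 52
  Event 12 (sale 3): sell min(3,34)=3. stock: 34 - 3 = 31. total_sold = 55
  Event 13 (sale 21): sell min(21,31)=21. stock: 31 - 21 = 10. total_sold = 76
Final: stock = 10, total_sold = 76

Checking against threshold 12:
  After event 1: stock=61 > 12
  After event 2: stock=53 > 12
  After event 3: stock=28 > 12
  After event 4: stock=32 > 12
  After event 5: stock=18 > 12
  After event 6: stock=23 > 12
  After event 7: stock=16 > 12
  After event 8: stock=22 > 12
  After event 9: stock=31 > 12
  After event 10: stock=39 > 12
  After event 11: stock=34 > 12
  After event 12: stock=31 > 12
  After event 13: stock=10 <= 12 -> ALERT
Alert events: [13]. Count = 1

Answer: 1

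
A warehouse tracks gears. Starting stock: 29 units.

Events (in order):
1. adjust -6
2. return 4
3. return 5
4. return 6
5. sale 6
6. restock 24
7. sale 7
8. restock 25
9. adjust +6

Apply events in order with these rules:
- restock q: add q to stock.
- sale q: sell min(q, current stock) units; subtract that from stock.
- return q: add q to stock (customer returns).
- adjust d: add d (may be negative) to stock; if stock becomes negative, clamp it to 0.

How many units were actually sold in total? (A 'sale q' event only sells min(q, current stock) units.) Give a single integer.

Processing events:
Start: stock = 29
  Event 1 (adjust -6): 29 + -6 = 23
  Event 2 (return 4): 23 + 4 = 27
  Event 3 (return 5): 27 + 5 = 32
  Event 4 (return 6): 32 + 6 = 38
  Event 5 (sale 6): sell min(6,38)=6. stock: 38 - 6 = 32. total_sold = 6
  Event 6 (restock 24): 32 + 24 = 56
  Event 7 (sale 7): sell min(7,56)=7. stock: 56 - 7 = 49. total_sold = 13
  Event 8 (restock 25): 49 + 25 = 74
  Event 9 (adjust +6): 74 + 6 = 80
Final: stock = 80, total_sold = 13

Answer: 13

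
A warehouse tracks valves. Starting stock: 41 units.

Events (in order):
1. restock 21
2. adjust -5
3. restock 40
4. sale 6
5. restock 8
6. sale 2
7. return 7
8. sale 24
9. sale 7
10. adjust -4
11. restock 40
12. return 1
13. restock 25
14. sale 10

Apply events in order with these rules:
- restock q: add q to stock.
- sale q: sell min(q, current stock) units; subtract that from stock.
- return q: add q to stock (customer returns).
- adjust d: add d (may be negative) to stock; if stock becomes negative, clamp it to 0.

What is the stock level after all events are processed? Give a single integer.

Answer: 125

Derivation:
Processing events:
Start: stock = 41
  Event 1 (restock 21): 41 + 21 = 62
  Event 2 (adjust -5): 62 + -5 = 57
  Event 3 (restock 40): 57 + 40 = 97
  Event 4 (sale 6): sell min(6,97)=6. stock: 97 - 6 = 91. total_sold = 6
  Event 5 (restock 8): 91 + 8 = 99
  Event 6 (sale 2): sell min(2,99)=2. stock: 99 - 2 = 97. total_sold = 8
  Event 7 (return 7): 97 + 7 = 104
  Event 8 (sale 24): sell min(24,104)=24. stock: 104 - 24 = 80. total_sold = 32
  Event 9 (sale 7): sell min(7,80)=7. stock: 80 - 7 = 73. total_sold = 39
  Event 10 (adjust -4): 73 + -4 = 69
  Event 11 (restock 40): 69 + 40 = 109
  Event 12 (return 1): 109 + 1 = 110
  Event 13 (restock 25): 110 + 25 = 135
  Event 14 (sale 10): sell min(10,135)=10. stock: 135 - 10 = 125. total_sold = 49
Final: stock = 125, total_sold = 49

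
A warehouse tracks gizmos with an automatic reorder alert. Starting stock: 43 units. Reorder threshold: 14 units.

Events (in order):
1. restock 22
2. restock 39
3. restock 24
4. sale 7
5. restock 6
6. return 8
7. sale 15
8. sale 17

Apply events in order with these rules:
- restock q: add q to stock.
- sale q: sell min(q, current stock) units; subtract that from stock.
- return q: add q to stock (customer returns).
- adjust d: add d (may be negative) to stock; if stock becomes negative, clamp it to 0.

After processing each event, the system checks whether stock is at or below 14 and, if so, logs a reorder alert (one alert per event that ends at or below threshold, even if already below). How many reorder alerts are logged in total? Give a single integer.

Processing events:
Start: stock = 43
  Event 1 (restock 22): 43 + 22 = 65
  Event 2 (restock 39): 65 + 39 = 104
  Event 3 (restock 24): 104 + 24 = 128
  Event 4 (sale 7): sell min(7,128)=7. stock: 128 - 7 = 121. total_sold = 7
  Event 5 (restock 6): 121 + 6 = 127
  Event 6 (return 8): 127 + 8 = 135
  Event 7 (sale 15): sell min(15,135)=15. stock: 135 - 15 = 120. total_sold = 22
  Event 8 (sale 17): sell min(17,120)=17. stock: 120 - 17 = 103. total_sold = 39
Final: stock = 103, total_sold = 39

Checking against threshold 14:
  After event 1: stock=65 > 14
  After event 2: stock=104 > 14
  After event 3: stock=128 > 14
  After event 4: stock=121 > 14
  After event 5: stock=127 > 14
  After event 6: stock=135 > 14
  After event 7: stock=120 > 14
  After event 8: stock=103 > 14
Alert events: []. Count = 0

Answer: 0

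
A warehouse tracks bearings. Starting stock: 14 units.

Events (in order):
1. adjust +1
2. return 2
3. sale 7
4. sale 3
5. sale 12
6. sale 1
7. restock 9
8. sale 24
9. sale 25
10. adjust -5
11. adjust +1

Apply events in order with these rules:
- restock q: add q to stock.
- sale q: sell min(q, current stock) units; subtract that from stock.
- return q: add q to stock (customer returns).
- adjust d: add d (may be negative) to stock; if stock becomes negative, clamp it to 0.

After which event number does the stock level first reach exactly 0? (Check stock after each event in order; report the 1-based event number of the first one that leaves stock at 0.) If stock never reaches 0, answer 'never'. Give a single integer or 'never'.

Processing events:
Start: stock = 14
  Event 1 (adjust +1): 14 + 1 = 15
  Event 2 (return 2): 15 + 2 = 17
  Event 3 (sale 7): sell min(7,17)=7. stock: 17 - 7 = 10. total_sold = 7
  Event 4 (sale 3): sell min(3,10)=3. stock: 10 - 3 = 7. total_sold = 10
  Event 5 (sale 12): sell min(12,7)=7. stock: 7 - 7 = 0. total_sold = 17
  Event 6 (sale 1): sell min(1,0)=0. stock: 0 - 0 = 0. total_sold = 17
  Event 7 (restock 9): 0 + 9 = 9
  Event 8 (sale 24): sell min(24,9)=9. stock: 9 - 9 = 0. total_sold = 26
  Event 9 (sale 25): sell min(25,0)=0. stock: 0 - 0 = 0. total_sold = 26
  Event 10 (adjust -5): 0 + -5 = 0 (clamped to 0)
  Event 11 (adjust +1): 0 + 1 = 1
Final: stock = 1, total_sold = 26

First zero at event 5.

Answer: 5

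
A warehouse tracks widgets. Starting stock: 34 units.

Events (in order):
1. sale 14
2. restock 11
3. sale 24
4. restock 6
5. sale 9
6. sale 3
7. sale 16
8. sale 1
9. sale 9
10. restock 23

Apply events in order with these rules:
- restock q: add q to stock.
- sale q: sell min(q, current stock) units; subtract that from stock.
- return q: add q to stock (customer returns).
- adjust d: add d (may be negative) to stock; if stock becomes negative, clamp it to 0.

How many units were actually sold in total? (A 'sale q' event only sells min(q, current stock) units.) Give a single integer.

Processing events:
Start: stock = 34
  Event 1 (sale 14): sell min(14,34)=14. stock: 34 - 14 = 20. total_sold = 14
  Event 2 (restock 11): 20 + 11 = 31
  Event 3 (sale 24): sell min(24,31)=24. stock: 31 - 24 = 7. total_sold = 38
  Event 4 (restock 6): 7 + 6 = 13
  Event 5 (sale 9): sell min(9,13)=9. stock: 13 - 9 = 4. total_sold = 47
  Event 6 (sale 3): sell min(3,4)=3. stock: 4 - 3 = 1. total_sold = 50
  Event 7 (sale 16): sell min(16,1)=1. stock: 1 - 1 = 0. total_sold = 51
  Event 8 (sale 1): sell min(1,0)=0. stock: 0 - 0 = 0. total_sold = 51
  Event 9 (sale 9): sell min(9,0)=0. stock: 0 - 0 = 0. total_sold = 51
  Event 10 (restock 23): 0 + 23 = 23
Final: stock = 23, total_sold = 51

Answer: 51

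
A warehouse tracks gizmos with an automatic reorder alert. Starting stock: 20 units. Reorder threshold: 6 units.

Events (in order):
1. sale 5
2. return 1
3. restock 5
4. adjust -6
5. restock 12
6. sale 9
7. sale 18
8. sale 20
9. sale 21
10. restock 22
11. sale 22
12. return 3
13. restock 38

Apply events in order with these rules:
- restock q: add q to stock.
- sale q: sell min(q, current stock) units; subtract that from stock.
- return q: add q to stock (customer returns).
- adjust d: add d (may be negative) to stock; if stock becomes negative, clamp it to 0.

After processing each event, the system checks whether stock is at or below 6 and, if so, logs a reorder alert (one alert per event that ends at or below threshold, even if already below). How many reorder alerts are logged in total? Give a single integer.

Processing events:
Start: stock = 20
  Event 1 (sale 5): sell min(5,20)=5. stock: 20 - 5 = 15. total_sold = 5
  Event 2 (return 1): 15 + 1 = 16
  Event 3 (restock 5): 16 + 5 = 21
  Event 4 (adjust -6): 21 + -6 = 15
  Event 5 (restock 12): 15 + 12 = 27
  Event 6 (sale 9): sell min(9,27)=9. stock: 27 - 9 = 18. total_sold = 14
  Event 7 (sale 18): sell min(18,18)=18. stock: 18 - 18 = 0. total_sold = 32
  Event 8 (sale 20): sell min(20,0)=0. stock: 0 - 0 = 0. total_sold = 32
  Event 9 (sale 21): sell min(21,0)=0. stock: 0 - 0 = 0. total_sold = 32
  Event 10 (restock 22): 0 + 22 = 22
  Event 11 (sale 22): sell min(22,22)=22. stock: 22 - 22 = 0. total_sold = 54
  Event 12 (return 3): 0 + 3 = 3
  Event 13 (restock 38): 3 + 38 = 41
Final: stock = 41, total_sold = 54

Checking against threshold 6:
  After event 1: stock=15 > 6
  After event 2: stock=16 > 6
  After event 3: stock=21 > 6
  After event 4: stock=15 > 6
  After event 5: stock=27 > 6
  After event 6: stock=18 > 6
  After event 7: stock=0 <= 6 -> ALERT
  After event 8: stock=0 <= 6 -> ALERT
  After event 9: stock=0 <= 6 -> ALERT
  After event 10: stock=22 > 6
  After event 11: stock=0 <= 6 -> ALERT
  After event 12: stock=3 <= 6 -> ALERT
  After event 13: stock=41 > 6
Alert events: [7, 8, 9, 11, 12]. Count = 5

Answer: 5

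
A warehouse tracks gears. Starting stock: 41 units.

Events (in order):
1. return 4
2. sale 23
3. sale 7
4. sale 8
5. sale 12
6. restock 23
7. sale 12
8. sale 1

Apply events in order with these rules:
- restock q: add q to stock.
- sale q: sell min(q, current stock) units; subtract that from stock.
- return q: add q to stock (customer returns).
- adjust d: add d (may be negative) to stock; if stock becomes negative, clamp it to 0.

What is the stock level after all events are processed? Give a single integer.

Answer: 10

Derivation:
Processing events:
Start: stock = 41
  Event 1 (return 4): 41 + 4 = 45
  Event 2 (sale 23): sell min(23,45)=23. stock: 45 - 23 = 22. total_sold = 23
  Event 3 (sale 7): sell min(7,22)=7. stock: 22 - 7 = 15. total_sold = 30
  Event 4 (sale 8): sell min(8,15)=8. stock: 15 - 8 = 7. total_sold = 38
  Event 5 (sale 12): sell min(12,7)=7. stock: 7 - 7 = 0. total_sold = 45
  Event 6 (restock 23): 0 + 23 = 23
  Event 7 (sale 12): sell min(12,23)=12. stock: 23 - 12 = 11. total_sold = 57
  Event 8 (sale 1): sell min(1,11)=1. stock: 11 - 1 = 10. total_sold = 58
Final: stock = 10, total_sold = 58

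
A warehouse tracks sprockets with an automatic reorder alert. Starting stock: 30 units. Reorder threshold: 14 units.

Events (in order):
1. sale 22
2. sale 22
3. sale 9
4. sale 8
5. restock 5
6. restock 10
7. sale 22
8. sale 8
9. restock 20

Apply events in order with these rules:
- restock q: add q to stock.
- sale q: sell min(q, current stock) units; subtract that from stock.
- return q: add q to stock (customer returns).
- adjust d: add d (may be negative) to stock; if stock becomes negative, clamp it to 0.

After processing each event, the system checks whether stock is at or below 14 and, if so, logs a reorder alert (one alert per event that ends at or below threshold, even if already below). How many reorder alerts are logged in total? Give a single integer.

Processing events:
Start: stock = 30
  Event 1 (sale 22): sell min(22,30)=22. stock: 30 - 22 = 8. total_sold = 22
  Event 2 (sale 22): sell min(22,8)=8. stock: 8 - 8 = 0. total_sold = 30
  Event 3 (sale 9): sell min(9,0)=0. stock: 0 - 0 = 0. total_sold = 30
  Event 4 (sale 8): sell min(8,0)=0. stock: 0 - 0 = 0. total_sold = 30
  Event 5 (restock 5): 0 + 5 = 5
  Event 6 (restock 10): 5 + 10 = 15
  Event 7 (sale 22): sell min(22,15)=15. stock: 15 - 15 = 0. total_sold = 45
  Event 8 (sale 8): sell min(8,0)=0. stock: 0 - 0 = 0. total_sold = 45
  Event 9 (restock 20): 0 + 20 = 20
Final: stock = 20, total_sold = 45

Checking against threshold 14:
  After event 1: stock=8 <= 14 -> ALERT
  After event 2: stock=0 <= 14 -> ALERT
  After event 3: stock=0 <= 14 -> ALERT
  After event 4: stock=0 <= 14 -> ALERT
  After event 5: stock=5 <= 14 -> ALERT
  After event 6: stock=15 > 14
  After event 7: stock=0 <= 14 -> ALERT
  After event 8: stock=0 <= 14 -> ALERT
  After event 9: stock=20 > 14
Alert events: [1, 2, 3, 4, 5, 7, 8]. Count = 7

Answer: 7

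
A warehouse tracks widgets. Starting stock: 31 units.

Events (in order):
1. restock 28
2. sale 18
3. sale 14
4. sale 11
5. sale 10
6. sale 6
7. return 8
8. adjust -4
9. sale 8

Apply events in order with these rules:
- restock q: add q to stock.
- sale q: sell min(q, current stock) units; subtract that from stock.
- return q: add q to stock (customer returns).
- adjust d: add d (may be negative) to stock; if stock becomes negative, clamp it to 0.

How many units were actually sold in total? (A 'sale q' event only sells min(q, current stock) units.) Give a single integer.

Processing events:
Start: stock = 31
  Event 1 (restock 28): 31 + 28 = 59
  Event 2 (sale 18): sell min(18,59)=18. stock: 59 - 18 = 41. total_sold = 18
  Event 3 (sale 14): sell min(14,41)=14. stock: 41 - 14 = 27. total_sold = 32
  Event 4 (sale 11): sell min(11,27)=11. stock: 27 - 11 = 16. total_sold = 43
  Event 5 (sale 10): sell min(10,16)=10. stock: 16 - 10 = 6. total_sold = 53
  Event 6 (sale 6): sell min(6,6)=6. stock: 6 - 6 = 0. total_sold = 59
  Event 7 (return 8): 0 + 8 = 8
  Event 8 (adjust -4): 8 + -4 = 4
  Event 9 (sale 8): sell min(8,4)=4. stock: 4 - 4 = 0. total_sold = 63
Final: stock = 0, total_sold = 63

Answer: 63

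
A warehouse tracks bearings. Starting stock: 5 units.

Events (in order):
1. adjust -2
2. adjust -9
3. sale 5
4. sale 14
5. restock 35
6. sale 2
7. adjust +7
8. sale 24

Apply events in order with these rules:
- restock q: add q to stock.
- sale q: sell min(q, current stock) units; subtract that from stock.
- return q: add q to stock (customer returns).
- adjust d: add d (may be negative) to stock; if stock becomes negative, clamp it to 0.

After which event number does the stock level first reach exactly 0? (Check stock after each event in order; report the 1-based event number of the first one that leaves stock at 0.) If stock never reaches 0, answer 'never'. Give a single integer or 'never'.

Processing events:
Start: stock = 5
  Event 1 (adjust -2): 5 + -2 = 3
  Event 2 (adjust -9): 3 + -9 = 0 (clamped to 0)
  Event 3 (sale 5): sell min(5,0)=0. stock: 0 - 0 = 0. total_sold = 0
  Event 4 (sale 14): sell min(14,0)=0. stock: 0 - 0 = 0. total_sold = 0
  Event 5 (restock 35): 0 + 35 = 35
  Event 6 (sale 2): sell min(2,35)=2. stock: 35 - 2 = 33. total_sold = 2
  Event 7 (adjust +7): 33 + 7 = 40
  Event 8 (sale 24): sell min(24,40)=24. stock: 40 - 24 = 16. total_sold = 26
Final: stock = 16, total_sold = 26

First zero at event 2.

Answer: 2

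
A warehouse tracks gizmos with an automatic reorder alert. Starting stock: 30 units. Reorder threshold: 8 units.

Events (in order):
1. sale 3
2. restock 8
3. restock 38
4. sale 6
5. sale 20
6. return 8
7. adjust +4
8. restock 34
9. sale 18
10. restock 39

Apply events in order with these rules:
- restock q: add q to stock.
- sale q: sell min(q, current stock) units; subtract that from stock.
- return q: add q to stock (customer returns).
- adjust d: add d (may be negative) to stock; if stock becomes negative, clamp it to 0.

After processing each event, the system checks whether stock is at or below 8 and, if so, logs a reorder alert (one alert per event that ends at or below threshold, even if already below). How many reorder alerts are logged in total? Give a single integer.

Answer: 0

Derivation:
Processing events:
Start: stock = 30
  Event 1 (sale 3): sell min(3,30)=3. stock: 30 - 3 = 27. total_sold = 3
  Event 2 (restock 8): 27 + 8 = 35
  Event 3 (restock 38): 35 + 38 = 73
  Event 4 (sale 6): sell min(6,73)=6. stock: 73 - 6 = 67. total_sold = 9
  Event 5 (sale 20): sell min(20,67)=20. stock: 67 - 20 = 47. total_sold = 29
  Event 6 (return 8): 47 + 8 = 55
  Event 7 (adjust +4): 55 + 4 = 59
  Event 8 (restock 34): 59 + 34 = 93
  Event 9 (sale 18): sell min(18,93)=18. stock: 93 - 18 = 75. total_sold = 47
  Event 10 (restock 39): 75 + 39 = 114
Final: stock = 114, total_sold = 47

Checking against threshold 8:
  After event 1: stock=27 > 8
  After event 2: stock=35 > 8
  After event 3: stock=73 > 8
  After event 4: stock=67 > 8
  After event 5: stock=47 > 8
  After event 6: stock=55 > 8
  After event 7: stock=59 > 8
  After event 8: stock=93 > 8
  After event 9: stock=75 > 8
  After event 10: stock=114 > 8
Alert events: []. Count = 0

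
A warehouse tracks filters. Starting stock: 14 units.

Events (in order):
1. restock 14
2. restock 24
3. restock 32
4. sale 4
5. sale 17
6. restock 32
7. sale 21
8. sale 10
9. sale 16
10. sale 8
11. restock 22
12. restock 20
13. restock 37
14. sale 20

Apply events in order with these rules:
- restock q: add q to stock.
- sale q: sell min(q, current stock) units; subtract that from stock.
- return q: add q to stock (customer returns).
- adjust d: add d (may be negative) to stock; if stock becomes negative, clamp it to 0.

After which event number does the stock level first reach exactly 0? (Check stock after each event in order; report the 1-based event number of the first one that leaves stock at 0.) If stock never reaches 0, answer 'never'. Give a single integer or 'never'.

Processing events:
Start: stock = 14
  Event 1 (restock 14): 14 + 14 = 28
  Event 2 (restock 24): 28 + 24 = 52
  Event 3 (restock 32): 52 + 32 = 84
  Event 4 (sale 4): sell min(4,84)=4. stock: 84 - 4 = 80. total_sold = 4
  Event 5 (sale 17): sell min(17,80)=17. stock: 80 - 17 = 63. total_sold = 21
  Event 6 (restock 32): 63 + 32 = 95
  Event 7 (sale 21): sell min(21,95)=21. stock: 95 - 21 = 74. total_sold = 42
  Event 8 (sale 10): sell min(10,74)=10. stock: 74 - 10 = 64. total_sold = 52
  Event 9 (sale 16): sell min(16,64)=16. stock: 64 - 16 = 48. total_sold = 68
  Event 10 (sale 8): sell min(8,48)=8. stock: 48 - 8 = 40. total_sold = 76
  Event 11 (restock 22): 40 + 22 = 62
  Event 12 (restock 20): 62 + 20 = 82
  Event 13 (restock 37): 82 + 37 = 119
  Event 14 (sale 20): sell min(20,119)=20. stock: 119 - 20 = 99. total_sold = 96
Final: stock = 99, total_sold = 96

Stock never reaches 0.

Answer: never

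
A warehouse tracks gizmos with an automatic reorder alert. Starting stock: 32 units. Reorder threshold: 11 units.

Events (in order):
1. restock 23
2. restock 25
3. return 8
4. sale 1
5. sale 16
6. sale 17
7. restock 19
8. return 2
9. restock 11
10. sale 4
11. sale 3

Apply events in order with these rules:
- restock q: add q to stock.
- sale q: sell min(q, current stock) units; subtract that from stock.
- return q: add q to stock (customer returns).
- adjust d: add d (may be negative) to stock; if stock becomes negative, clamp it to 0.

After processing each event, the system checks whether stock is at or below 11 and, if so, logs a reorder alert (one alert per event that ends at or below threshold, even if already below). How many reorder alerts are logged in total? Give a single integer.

Processing events:
Start: stock = 32
  Event 1 (restock 23): 32 + 23 = 55
  Event 2 (restock 25): 55 + 25 = 80
  Event 3 (return 8): 80 + 8 = 88
  Event 4 (sale 1): sell min(1,88)=1. stock: 88 - 1 = 87. total_sold = 1
  Event 5 (sale 16): sell min(16,87)=16. stock: 87 - 16 = 71. total_sold = 17
  Event 6 (sale 17): sell min(17,71)=17. stock: 71 - 17 = 54. total_sold = 34
  Event 7 (restock 19): 54 + 19 = 73
  Event 8 (return 2): 73 + 2 = 75
  Event 9 (restock 11): 75 + 11 = 86
  Event 10 (sale 4): sell min(4,86)=4. stock: 86 - 4 = 82. total_sold = 38
  Event 11 (sale 3): sell min(3,82)=3. stock: 82 - 3 = 79. total_sold = 41
Final: stock = 79, total_sold = 41

Checking against threshold 11:
  After event 1: stock=55 > 11
  After event 2: stock=80 > 11
  After event 3: stock=88 > 11
  After event 4: stock=87 > 11
  After event 5: stock=71 > 11
  After event 6: stock=54 > 11
  After event 7: stock=73 > 11
  After event 8: stock=75 > 11
  After event 9: stock=86 > 11
  After event 10: stock=82 > 11
  After event 11: stock=79 > 11
Alert events: []. Count = 0

Answer: 0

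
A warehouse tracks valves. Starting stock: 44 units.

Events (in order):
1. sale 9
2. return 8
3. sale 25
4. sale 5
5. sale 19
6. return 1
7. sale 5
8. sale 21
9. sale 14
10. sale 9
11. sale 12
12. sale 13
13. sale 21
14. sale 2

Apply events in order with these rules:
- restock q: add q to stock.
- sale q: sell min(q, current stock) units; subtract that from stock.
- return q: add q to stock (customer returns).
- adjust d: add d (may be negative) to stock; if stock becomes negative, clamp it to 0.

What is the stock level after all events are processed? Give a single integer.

Processing events:
Start: stock = 44
  Event 1 (sale 9): sell min(9,44)=9. stock: 44 - 9 = 35. total_sold = 9
  Event 2 (return 8): 35 + 8 = 43
  Event 3 (sale 25): sell min(25,43)=25. stock: 43 - 25 = 18. total_sold = 34
  Event 4 (sale 5): sell min(5,18)=5. stock: 18 - 5 = 13. total_sold = 39
  Event 5 (sale 19): sell min(19,13)=13. stock: 13 - 13 = 0. total_sold = 52
  Event 6 (return 1): 0 + 1 = 1
  Event 7 (sale 5): sell min(5,1)=1. stock: 1 - 1 = 0. total_sold = 53
  Event 8 (sale 21): sell min(21,0)=0. stock: 0 - 0 = 0. total_sold = 53
  Event 9 (sale 14): sell min(14,0)=0. stock: 0 - 0 = 0. total_sold = 53
  Event 10 (sale 9): sell min(9,0)=0. stock: 0 - 0 = 0. total_sold = 53
  Event 11 (sale 12): sell min(12,0)=0. stock: 0 - 0 = 0. total_sold = 53
  Event 12 (sale 13): sell min(13,0)=0. stock: 0 - 0 = 0. total_sold = 53
  Event 13 (sale 21): sell min(21,0)=0. stock: 0 - 0 = 0. total_sold = 53
  Event 14 (sale 2): sell min(2,0)=0. stock: 0 - 0 = 0. total_sold = 53
Final: stock = 0, total_sold = 53

Answer: 0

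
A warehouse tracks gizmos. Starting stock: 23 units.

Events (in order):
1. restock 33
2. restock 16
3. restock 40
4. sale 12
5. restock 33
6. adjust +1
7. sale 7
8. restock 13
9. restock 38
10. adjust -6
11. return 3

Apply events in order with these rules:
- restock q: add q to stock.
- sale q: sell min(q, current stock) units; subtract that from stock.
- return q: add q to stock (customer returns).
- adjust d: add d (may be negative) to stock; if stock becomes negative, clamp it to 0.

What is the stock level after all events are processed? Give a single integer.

Answer: 175

Derivation:
Processing events:
Start: stock = 23
  Event 1 (restock 33): 23 + 33 = 56
  Event 2 (restock 16): 56 + 16 = 72
  Event 3 (restock 40): 72 + 40 = 112
  Event 4 (sale 12): sell min(12,112)=12. stock: 112 - 12 = 100. total_sold = 12
  Event 5 (restock 33): 100 + 33 = 133
  Event 6 (adjust +1): 133 + 1 = 134
  Event 7 (sale 7): sell min(7,134)=7. stock: 134 - 7 = 127. total_sold = 19
  Event 8 (restock 13): 127 + 13 = 140
  Event 9 (restock 38): 140 + 38 = 178
  Event 10 (adjust -6): 178 + -6 = 172
  Event 11 (return 3): 172 + 3 = 175
Final: stock = 175, total_sold = 19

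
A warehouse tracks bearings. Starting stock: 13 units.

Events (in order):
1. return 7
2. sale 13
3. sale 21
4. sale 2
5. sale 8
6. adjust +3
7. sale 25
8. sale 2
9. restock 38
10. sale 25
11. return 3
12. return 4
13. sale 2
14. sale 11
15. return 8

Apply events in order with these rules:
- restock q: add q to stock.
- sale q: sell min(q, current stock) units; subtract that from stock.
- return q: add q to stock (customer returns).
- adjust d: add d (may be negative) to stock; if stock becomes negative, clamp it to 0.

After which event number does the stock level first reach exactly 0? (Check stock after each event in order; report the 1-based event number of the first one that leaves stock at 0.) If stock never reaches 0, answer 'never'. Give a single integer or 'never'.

Processing events:
Start: stock = 13
  Event 1 (return 7): 13 + 7 = 20
  Event 2 (sale 13): sell min(13,20)=13. stock: 20 - 13 = 7. total_sold = 13
  Event 3 (sale 21): sell min(21,7)=7. stock: 7 - 7 = 0. total_sold = 20
  Event 4 (sale 2): sell min(2,0)=0. stock: 0 - 0 = 0. total_sold = 20
  Event 5 (sale 8): sell min(8,0)=0. stock: 0 - 0 = 0. total_sold = 20
  Event 6 (adjust +3): 0 + 3 = 3
  Event 7 (sale 25): sell min(25,3)=3. stock: 3 - 3 = 0. total_sold = 23
  Event 8 (sale 2): sell min(2,0)=0. stock: 0 - 0 = 0. total_sold = 23
  Event 9 (restock 38): 0 + 38 = 38
  Event 10 (sale 25): sell min(25,38)=25. stock: 38 - 25 = 13. total_sold = 48
  Event 11 (return 3): 13 + 3 = 16
  Event 12 (return 4): 16 + 4 = 20
  Event 13 (sale 2): sell min(2,20)=2. stock: 20 - 2 = 18. total_sold = 50
  Event 14 (sale 11): sell min(11,18)=11. stock: 18 - 11 = 7. total_sold = 61
  Event 15 (return 8): 7 + 8 = 15
Final: stock = 15, total_sold = 61

First zero at event 3.

Answer: 3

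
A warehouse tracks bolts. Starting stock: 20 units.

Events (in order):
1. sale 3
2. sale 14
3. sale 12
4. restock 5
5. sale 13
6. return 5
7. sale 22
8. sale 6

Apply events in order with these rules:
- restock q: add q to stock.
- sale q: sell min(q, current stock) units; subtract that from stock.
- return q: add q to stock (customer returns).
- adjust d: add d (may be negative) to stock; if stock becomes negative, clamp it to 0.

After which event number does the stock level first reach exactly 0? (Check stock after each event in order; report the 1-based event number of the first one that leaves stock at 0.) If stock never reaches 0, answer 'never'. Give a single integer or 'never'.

Processing events:
Start: stock = 20
  Event 1 (sale 3): sell min(3,20)=3. stock: 20 - 3 = 17. total_sold = 3
  Event 2 (sale 14): sell min(14,17)=14. stock: 17 - 14 = 3. total_sold = 17
  Event 3 (sale 12): sell min(12,3)=3. stock: 3 - 3 = 0. total_sold = 20
  Event 4 (restock 5): 0 + 5 = 5
  Event 5 (sale 13): sell min(13,5)=5. stock: 5 - 5 = 0. total_sold = 25
  Event 6 (return 5): 0 + 5 = 5
  Event 7 (sale 22): sell min(22,5)=5. stock: 5 - 5 = 0. total_sold = 30
  Event 8 (sale 6): sell min(6,0)=0. stock: 0 - 0 = 0. total_sold = 30
Final: stock = 0, total_sold = 30

First zero at event 3.

Answer: 3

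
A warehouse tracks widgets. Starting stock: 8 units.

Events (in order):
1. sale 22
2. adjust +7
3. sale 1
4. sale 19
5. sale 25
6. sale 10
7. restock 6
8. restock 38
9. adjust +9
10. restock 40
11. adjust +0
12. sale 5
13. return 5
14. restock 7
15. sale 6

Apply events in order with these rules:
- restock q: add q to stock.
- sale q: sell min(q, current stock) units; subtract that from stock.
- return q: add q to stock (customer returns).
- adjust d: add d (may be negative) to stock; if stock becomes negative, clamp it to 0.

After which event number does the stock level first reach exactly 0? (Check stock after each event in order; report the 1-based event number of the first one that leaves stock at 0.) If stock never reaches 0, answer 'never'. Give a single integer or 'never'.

Processing events:
Start: stock = 8
  Event 1 (sale 22): sell min(22,8)=8. stock: 8 - 8 = 0. total_sold = 8
  Event 2 (adjust +7): 0 + 7 = 7
  Event 3 (sale 1): sell min(1,7)=1. stock: 7 - 1 = 6. total_sold = 9
  Event 4 (sale 19): sell min(19,6)=6. stock: 6 - 6 = 0. total_sold = 15
  Event 5 (sale 25): sell min(25,0)=0. stock: 0 - 0 = 0. total_sold = 15
  Event 6 (sale 10): sell min(10,0)=0. stock: 0 - 0 = 0. total_sold = 15
  Event 7 (restock 6): 0 + 6 = 6
  Event 8 (restock 38): 6 + 38 = 44
  Event 9 (adjust +9): 44 + 9 = 53
  Event 10 (restock 40): 53 + 40 = 93
  Event 11 (adjust +0): 93 + 0 = 93
  Event 12 (sale 5): sell min(5,93)=5. stock: 93 - 5 = 88. total_sold = 20
  Event 13 (return 5): 88 + 5 = 93
  Event 14 (restock 7): 93 + 7 = 100
  Event 15 (sale 6): sell min(6,100)=6. stock: 100 - 6 = 94. total_sold = 26
Final: stock = 94, total_sold = 26

First zero at event 1.

Answer: 1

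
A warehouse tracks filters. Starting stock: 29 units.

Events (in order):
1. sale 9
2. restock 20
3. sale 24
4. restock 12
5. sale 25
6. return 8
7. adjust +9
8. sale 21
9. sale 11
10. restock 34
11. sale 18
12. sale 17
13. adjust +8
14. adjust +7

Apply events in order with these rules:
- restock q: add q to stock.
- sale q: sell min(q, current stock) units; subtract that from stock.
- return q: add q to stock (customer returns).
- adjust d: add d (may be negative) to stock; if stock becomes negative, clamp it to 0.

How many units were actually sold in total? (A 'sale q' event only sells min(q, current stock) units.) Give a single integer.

Answer: 112

Derivation:
Processing events:
Start: stock = 29
  Event 1 (sale 9): sell min(9,29)=9. stock: 29 - 9 = 20. total_sold = 9
  Event 2 (restock 20): 20 + 20 = 40
  Event 3 (sale 24): sell min(24,40)=24. stock: 40 - 24 = 16. total_sold = 33
  Event 4 (restock 12): 16 + 12 = 28
  Event 5 (sale 25): sell min(25,28)=25. stock: 28 - 25 = 3. total_sold = 58
  Event 6 (return 8): 3 + 8 = 11
  Event 7 (adjust +9): 11 + 9 = 20
  Event 8 (sale 21): sell min(21,20)=20. stock: 20 - 20 = 0. total_sold = 78
  Event 9 (sale 11): sell min(11,0)=0. stock: 0 - 0 = 0. total_sold = 78
  Event 10 (restock 34): 0 + 34 = 34
  Event 11 (sale 18): sell min(18,34)=18. stock: 34 - 18 = 16. total_sold = 96
  Event 12 (sale 17): sell min(17,16)=16. stock: 16 - 16 = 0. total_sold = 112
  Event 13 (adjust +8): 0 + 8 = 8
  Event 14 (adjust +7): 8 + 7 = 15
Final: stock = 15, total_sold = 112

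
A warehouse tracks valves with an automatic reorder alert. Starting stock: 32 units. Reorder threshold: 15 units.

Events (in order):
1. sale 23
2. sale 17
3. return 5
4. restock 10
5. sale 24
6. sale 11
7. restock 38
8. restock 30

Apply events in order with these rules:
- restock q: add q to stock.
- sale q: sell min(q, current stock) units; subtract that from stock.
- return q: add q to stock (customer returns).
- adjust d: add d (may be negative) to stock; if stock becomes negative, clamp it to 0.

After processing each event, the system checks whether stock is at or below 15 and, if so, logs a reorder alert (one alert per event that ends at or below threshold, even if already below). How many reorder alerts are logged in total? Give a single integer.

Answer: 6

Derivation:
Processing events:
Start: stock = 32
  Event 1 (sale 23): sell min(23,32)=23. stock: 32 - 23 = 9. total_sold = 23
  Event 2 (sale 17): sell min(17,9)=9. stock: 9 - 9 = 0. total_sold = 32
  Event 3 (return 5): 0 + 5 = 5
  Event 4 (restock 10): 5 + 10 = 15
  Event 5 (sale 24): sell min(24,15)=15. stock: 15 - 15 = 0. total_sold = 47
  Event 6 (sale 11): sell min(11,0)=0. stock: 0 - 0 = 0. total_sold = 47
  Event 7 (restock 38): 0 + 38 = 38
  Event 8 (restock 30): 38 + 30 = 68
Final: stock = 68, total_sold = 47

Checking against threshold 15:
  After event 1: stock=9 <= 15 -> ALERT
  After event 2: stock=0 <= 15 -> ALERT
  After event 3: stock=5 <= 15 -> ALERT
  After event 4: stock=15 <= 15 -> ALERT
  After event 5: stock=0 <= 15 -> ALERT
  After event 6: stock=0 <= 15 -> ALERT
  After event 7: stock=38 > 15
  After event 8: stock=68 > 15
Alert events: [1, 2, 3, 4, 5, 6]. Count = 6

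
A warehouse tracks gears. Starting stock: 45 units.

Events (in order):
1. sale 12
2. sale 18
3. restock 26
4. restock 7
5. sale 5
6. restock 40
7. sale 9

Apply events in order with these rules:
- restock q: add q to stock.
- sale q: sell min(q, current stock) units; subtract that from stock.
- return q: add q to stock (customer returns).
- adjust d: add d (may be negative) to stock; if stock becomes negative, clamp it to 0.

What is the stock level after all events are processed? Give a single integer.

Processing events:
Start: stock = 45
  Event 1 (sale 12): sell min(12,45)=12. stock: 45 - 12 = 33. total_sold = 12
  Event 2 (sale 18): sell min(18,33)=18. stock: 33 - 18 = 15. total_sold = 30
  Event 3 (restock 26): 15 + 26 = 41
  Event 4 (restock 7): 41 + 7 = 48
  Event 5 (sale 5): sell min(5,48)=5. stock: 48 - 5 = 43. total_sold = 35
  Event 6 (restock 40): 43 + 40 = 83
  Event 7 (sale 9): sell min(9,83)=9. stock: 83 - 9 = 74. total_sold = 44
Final: stock = 74, total_sold = 44

Answer: 74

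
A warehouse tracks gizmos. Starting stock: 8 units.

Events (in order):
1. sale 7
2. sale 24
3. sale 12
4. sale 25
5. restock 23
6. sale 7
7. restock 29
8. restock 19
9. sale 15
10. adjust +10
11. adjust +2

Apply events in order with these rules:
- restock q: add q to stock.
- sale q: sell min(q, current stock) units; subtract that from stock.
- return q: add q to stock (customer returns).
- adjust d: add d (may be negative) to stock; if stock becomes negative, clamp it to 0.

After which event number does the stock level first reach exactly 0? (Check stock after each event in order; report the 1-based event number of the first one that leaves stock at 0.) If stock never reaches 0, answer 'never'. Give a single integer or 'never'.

Answer: 2

Derivation:
Processing events:
Start: stock = 8
  Event 1 (sale 7): sell min(7,8)=7. stock: 8 - 7 = 1. total_sold = 7
  Event 2 (sale 24): sell min(24,1)=1. stock: 1 - 1 = 0. total_sold = 8
  Event 3 (sale 12): sell min(12,0)=0. stock: 0 - 0 = 0. total_sold = 8
  Event 4 (sale 25): sell min(25,0)=0. stock: 0 - 0 = 0. total_sold = 8
  Event 5 (restock 23): 0 + 23 = 23
  Event 6 (sale 7): sell min(7,23)=7. stock: 23 - 7 = 16. total_sold = 15
  Event 7 (restock 29): 16 + 29 = 45
  Event 8 (restock 19): 45 + 19 = 64
  Event 9 (sale 15): sell min(15,64)=15. stock: 64 - 15 = 49. total_sold = 30
  Event 10 (adjust +10): 49 + 10 = 59
  Event 11 (adjust +2): 59 + 2 = 61
Final: stock = 61, total_sold = 30

First zero at event 2.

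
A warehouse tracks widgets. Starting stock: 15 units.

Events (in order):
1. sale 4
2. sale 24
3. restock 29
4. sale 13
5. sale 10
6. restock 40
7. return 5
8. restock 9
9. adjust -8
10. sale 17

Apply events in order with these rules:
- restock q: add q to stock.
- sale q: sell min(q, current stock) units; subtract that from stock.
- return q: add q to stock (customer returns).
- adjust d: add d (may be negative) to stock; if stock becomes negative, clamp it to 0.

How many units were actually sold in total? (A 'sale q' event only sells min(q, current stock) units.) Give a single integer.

Processing events:
Start: stock = 15
  Event 1 (sale 4): sell min(4,15)=4. stock: 15 - 4 = 11. total_sold = 4
  Event 2 (sale 24): sell min(24,11)=11. stock: 11 - 11 = 0. total_sold = 15
  Event 3 (restock 29): 0 + 29 = 29
  Event 4 (sale 13): sell min(13,29)=13. stock: 29 - 13 = 16. total_sold = 28
  Event 5 (sale 10): sell min(10,16)=10. stock: 16 - 10 = 6. total_sold = 38
  Event 6 (restock 40): 6 + 40 = 46
  Event 7 (return 5): 46 + 5 = 51
  Event 8 (restock 9): 51 + 9 = 60
  Event 9 (adjust -8): 60 + -8 = 52
  Event 10 (sale 17): sell min(17,52)=17. stock: 52 - 17 = 35. total_sold = 55
Final: stock = 35, total_sold = 55

Answer: 55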